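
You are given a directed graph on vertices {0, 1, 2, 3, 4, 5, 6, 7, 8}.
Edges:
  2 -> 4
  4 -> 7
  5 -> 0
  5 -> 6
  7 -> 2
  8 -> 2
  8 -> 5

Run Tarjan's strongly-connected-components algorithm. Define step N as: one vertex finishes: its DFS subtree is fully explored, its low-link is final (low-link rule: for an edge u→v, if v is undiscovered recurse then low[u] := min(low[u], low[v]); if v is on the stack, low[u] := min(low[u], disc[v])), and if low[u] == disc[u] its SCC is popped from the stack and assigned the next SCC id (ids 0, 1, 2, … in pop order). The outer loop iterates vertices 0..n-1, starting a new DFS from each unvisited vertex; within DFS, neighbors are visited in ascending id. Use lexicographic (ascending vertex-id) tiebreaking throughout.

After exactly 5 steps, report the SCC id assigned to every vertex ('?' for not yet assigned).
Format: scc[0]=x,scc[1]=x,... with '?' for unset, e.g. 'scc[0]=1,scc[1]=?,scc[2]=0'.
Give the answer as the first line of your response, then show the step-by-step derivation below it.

scc[0]=0,scc[1]=1,scc[2]=2,scc[3]=?,scc[4]=2,scc[5]=?,scc[6]=?,scc[7]=2,scc[8]=?

step 1: low=(low[0]=0,low[1]=?,low[2]=?,low[3]=?,low[4]=?,low[5]=?,low[6]=?,low[7]=?,low[8]=?); scc=(scc[0]=0,scc[1]=?,scc[2]=?,scc[3]=?,scc[4]=?,scc[5]=?,scc[6]=?,scc[7]=?,scc[8]=?)
step 2: low=(low[0]=0,low[1]=1,low[2]=?,low[3]=?,low[4]=?,low[5]=?,low[6]=?,low[7]=?,low[8]=?); scc=(scc[0]=0,scc[1]=1,scc[2]=?,scc[3]=?,scc[4]=?,scc[5]=?,scc[6]=?,scc[7]=?,scc[8]=?)
step 3: low=(low[0]=0,low[1]=1,low[2]=2,low[3]=?,low[4]=3,low[5]=?,low[6]=?,low[7]=2,low[8]=?); scc=(scc[0]=0,scc[1]=1,scc[2]=?,scc[3]=?,scc[4]=?,scc[5]=?,scc[6]=?,scc[7]=?,scc[8]=?)
step 4: low=(low[0]=0,low[1]=1,low[2]=2,low[3]=?,low[4]=2,low[5]=?,low[6]=?,low[7]=2,low[8]=?); scc=(scc[0]=0,scc[1]=1,scc[2]=?,scc[3]=?,scc[4]=?,scc[5]=?,scc[6]=?,scc[7]=?,scc[8]=?)
step 5: low=(low[0]=0,low[1]=1,low[2]=2,low[3]=?,low[4]=2,low[5]=?,low[6]=?,low[7]=2,low[8]=?); scc=(scc[0]=0,scc[1]=1,scc[2]=2,scc[3]=?,scc[4]=2,scc[5]=?,scc[6]=?,scc[7]=2,scc[8]=?)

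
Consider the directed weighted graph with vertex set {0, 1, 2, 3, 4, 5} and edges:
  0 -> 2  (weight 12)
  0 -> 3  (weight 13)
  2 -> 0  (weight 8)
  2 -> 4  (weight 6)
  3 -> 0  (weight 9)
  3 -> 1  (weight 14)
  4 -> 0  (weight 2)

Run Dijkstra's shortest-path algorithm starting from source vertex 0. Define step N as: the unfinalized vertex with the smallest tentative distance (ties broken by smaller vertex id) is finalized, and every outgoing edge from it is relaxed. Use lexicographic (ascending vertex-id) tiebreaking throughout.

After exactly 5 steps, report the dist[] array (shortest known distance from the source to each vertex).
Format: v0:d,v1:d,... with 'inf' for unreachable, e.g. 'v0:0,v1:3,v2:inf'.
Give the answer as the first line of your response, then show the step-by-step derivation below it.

v0:0,v1:27,v2:12,v3:13,v4:18,v5:inf

step 1: dist = v0:0,v1:inf,v2:12,v3:13,v4:inf,v5:inf
step 2: dist = v0:0,v1:inf,v2:12,v3:13,v4:18,v5:inf
step 3: dist = v0:0,v1:27,v2:12,v3:13,v4:18,v5:inf
step 4: dist = v0:0,v1:27,v2:12,v3:13,v4:18,v5:inf
step 5: dist = v0:0,v1:27,v2:12,v3:13,v4:18,v5:inf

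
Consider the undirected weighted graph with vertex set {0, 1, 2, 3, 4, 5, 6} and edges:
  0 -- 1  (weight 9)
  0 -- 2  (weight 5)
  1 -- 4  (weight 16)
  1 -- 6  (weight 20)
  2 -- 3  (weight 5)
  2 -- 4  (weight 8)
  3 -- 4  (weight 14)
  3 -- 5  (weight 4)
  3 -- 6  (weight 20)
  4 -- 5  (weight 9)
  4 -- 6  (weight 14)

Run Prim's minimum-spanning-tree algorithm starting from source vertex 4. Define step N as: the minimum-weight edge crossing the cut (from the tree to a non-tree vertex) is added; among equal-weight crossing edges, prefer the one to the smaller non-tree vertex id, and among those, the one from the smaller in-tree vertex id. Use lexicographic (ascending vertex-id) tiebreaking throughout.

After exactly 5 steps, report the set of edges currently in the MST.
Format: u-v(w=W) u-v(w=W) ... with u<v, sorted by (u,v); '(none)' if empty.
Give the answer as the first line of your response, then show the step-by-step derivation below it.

0-1(w=9) 0-2(w=5) 2-3(w=5) 2-4(w=8) 3-5(w=4)

step 1: add edge 2-4 (w=8); MST = {2-4(w=8)}
step 2: add edge 0-2 (w=5); MST = {0-2(w=5) 2-4(w=8)}
step 3: add edge 2-3 (w=5); MST = {0-2(w=5) 2-3(w=5) 2-4(w=8)}
step 4: add edge 3-5 (w=4); MST = {0-2(w=5) 2-3(w=5) 2-4(w=8) 3-5(w=4)}
step 5: add edge 0-1 (w=9); MST = {0-1(w=9) 0-2(w=5) 2-3(w=5) 2-4(w=8) 3-5(w=4)}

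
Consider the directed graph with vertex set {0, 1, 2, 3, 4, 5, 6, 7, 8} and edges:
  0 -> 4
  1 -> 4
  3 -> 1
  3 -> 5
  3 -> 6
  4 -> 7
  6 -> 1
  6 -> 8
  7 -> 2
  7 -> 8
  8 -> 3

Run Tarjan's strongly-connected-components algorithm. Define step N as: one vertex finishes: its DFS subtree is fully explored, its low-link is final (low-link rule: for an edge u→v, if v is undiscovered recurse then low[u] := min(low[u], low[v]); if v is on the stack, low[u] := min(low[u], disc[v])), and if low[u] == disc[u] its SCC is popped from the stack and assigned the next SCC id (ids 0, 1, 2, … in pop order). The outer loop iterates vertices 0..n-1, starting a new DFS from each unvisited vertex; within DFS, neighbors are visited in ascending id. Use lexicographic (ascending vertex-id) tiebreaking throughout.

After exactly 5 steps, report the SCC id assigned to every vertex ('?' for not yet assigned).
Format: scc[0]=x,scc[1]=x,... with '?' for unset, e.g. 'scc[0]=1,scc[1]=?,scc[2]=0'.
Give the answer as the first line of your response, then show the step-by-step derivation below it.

scc[0]=?,scc[1]=?,scc[2]=0,scc[3]=?,scc[4]=?,scc[5]=1,scc[6]=?,scc[7]=?,scc[8]=?

step 1: low=(low[0]=0,low[1]=?,low[2]=3,low[3]=?,low[4]=1,low[5]=?,low[6]=?,low[7]=2,low[8]=?); scc=(scc[0]=?,scc[1]=?,scc[2]=0,scc[3]=?,scc[4]=?,scc[5]=?,scc[6]=?,scc[7]=?,scc[8]=?)
step 2: low=(low[0]=0,low[1]=1,low[2]=3,low[3]=5,low[4]=1,low[5]=?,low[6]=?,low[7]=2,low[8]=4); scc=(scc[0]=?,scc[1]=?,scc[2]=0,scc[3]=?,scc[4]=?,scc[5]=?,scc[6]=?,scc[7]=?,scc[8]=?)
step 3: low=(low[0]=0,low[1]=1,low[2]=3,low[3]=1,low[4]=1,low[5]=7,low[6]=?,low[7]=2,low[8]=4); scc=(scc[0]=?,scc[1]=?,scc[2]=0,scc[3]=?,scc[4]=?,scc[5]=1,scc[6]=?,scc[7]=?,scc[8]=?)
step 4: low=(low[0]=0,low[1]=1,low[2]=3,low[3]=1,low[4]=1,low[5]=7,low[6]=4,low[7]=2,low[8]=4); scc=(scc[0]=?,scc[1]=?,scc[2]=0,scc[3]=?,scc[4]=?,scc[5]=1,scc[6]=?,scc[7]=?,scc[8]=?)
step 5: low=(low[0]=0,low[1]=1,low[2]=3,low[3]=1,low[4]=1,low[5]=7,low[6]=4,low[7]=2,low[8]=4); scc=(scc[0]=?,scc[1]=?,scc[2]=0,scc[3]=?,scc[4]=?,scc[5]=1,scc[6]=?,scc[7]=?,scc[8]=?)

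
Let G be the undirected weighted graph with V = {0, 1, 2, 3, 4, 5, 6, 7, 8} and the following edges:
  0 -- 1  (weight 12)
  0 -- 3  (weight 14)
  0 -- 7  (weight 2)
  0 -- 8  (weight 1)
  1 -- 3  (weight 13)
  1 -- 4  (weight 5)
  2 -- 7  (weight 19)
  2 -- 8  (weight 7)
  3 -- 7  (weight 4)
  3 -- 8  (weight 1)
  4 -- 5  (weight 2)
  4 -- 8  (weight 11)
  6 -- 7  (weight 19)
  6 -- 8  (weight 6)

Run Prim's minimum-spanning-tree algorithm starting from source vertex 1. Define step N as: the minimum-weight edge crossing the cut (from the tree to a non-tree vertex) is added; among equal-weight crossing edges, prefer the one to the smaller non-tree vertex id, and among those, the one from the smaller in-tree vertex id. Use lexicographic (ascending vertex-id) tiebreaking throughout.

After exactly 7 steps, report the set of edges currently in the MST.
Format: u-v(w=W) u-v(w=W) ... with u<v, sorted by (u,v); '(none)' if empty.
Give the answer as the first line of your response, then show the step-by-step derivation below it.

0-7(w=2) 0-8(w=1) 1-4(w=5) 3-8(w=1) 4-5(w=2) 4-8(w=11) 6-8(w=6)

step 1: add edge 1-4 (w=5); MST = {1-4(w=5)}
step 2: add edge 4-5 (w=2); MST = {1-4(w=5) 4-5(w=2)}
step 3: add edge 4-8 (w=11); MST = {1-4(w=5) 4-5(w=2) 4-8(w=11)}
step 4: add edge 0-8 (w=1); MST = {0-8(w=1) 1-4(w=5) 4-5(w=2) 4-8(w=11)}
step 5: add edge 3-8 (w=1); MST = {0-8(w=1) 1-4(w=5) 3-8(w=1) 4-5(w=2) 4-8(w=11)}
step 6: add edge 0-7 (w=2); MST = {0-7(w=2) 0-8(w=1) 1-4(w=5) 3-8(w=1) 4-5(w=2) 4-8(w=11)}
step 7: add edge 6-8 (w=6); MST = {0-7(w=2) 0-8(w=1) 1-4(w=5) 3-8(w=1) 4-5(w=2) 4-8(w=11) 6-8(w=6)}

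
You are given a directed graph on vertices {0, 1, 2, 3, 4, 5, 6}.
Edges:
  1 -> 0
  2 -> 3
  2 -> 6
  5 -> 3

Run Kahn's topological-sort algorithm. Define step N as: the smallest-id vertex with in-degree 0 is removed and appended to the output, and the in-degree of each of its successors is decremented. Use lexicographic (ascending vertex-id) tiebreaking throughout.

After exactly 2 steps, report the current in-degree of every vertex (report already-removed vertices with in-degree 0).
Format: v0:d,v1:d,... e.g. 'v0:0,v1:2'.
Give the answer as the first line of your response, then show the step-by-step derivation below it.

v0:0,v1:0,v2:0,v3:2,v4:0,v5:0,v6:1

step 1: output 1; order=[1]; indeg=(0,0,0,2,0,0,1)
step 2: output 0; order=[1,0]; indeg=(0,0,0,2,0,0,1)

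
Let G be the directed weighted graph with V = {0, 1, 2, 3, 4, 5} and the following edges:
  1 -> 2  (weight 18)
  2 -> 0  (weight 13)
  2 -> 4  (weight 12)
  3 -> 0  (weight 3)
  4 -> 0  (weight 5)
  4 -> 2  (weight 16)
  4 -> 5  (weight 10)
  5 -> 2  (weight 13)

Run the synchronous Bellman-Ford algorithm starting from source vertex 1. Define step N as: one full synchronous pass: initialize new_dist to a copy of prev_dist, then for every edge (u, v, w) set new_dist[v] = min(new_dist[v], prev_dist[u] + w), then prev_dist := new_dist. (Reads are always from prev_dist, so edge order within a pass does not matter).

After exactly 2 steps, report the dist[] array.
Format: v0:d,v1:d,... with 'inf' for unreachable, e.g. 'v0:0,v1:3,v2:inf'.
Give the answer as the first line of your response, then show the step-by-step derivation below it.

v0:31,v1:0,v2:18,v3:inf,v4:30,v5:inf

step 1: dist = v0:inf,v1:0,v2:18,v3:inf,v4:inf,v5:inf
step 2: dist = v0:31,v1:0,v2:18,v3:inf,v4:30,v5:inf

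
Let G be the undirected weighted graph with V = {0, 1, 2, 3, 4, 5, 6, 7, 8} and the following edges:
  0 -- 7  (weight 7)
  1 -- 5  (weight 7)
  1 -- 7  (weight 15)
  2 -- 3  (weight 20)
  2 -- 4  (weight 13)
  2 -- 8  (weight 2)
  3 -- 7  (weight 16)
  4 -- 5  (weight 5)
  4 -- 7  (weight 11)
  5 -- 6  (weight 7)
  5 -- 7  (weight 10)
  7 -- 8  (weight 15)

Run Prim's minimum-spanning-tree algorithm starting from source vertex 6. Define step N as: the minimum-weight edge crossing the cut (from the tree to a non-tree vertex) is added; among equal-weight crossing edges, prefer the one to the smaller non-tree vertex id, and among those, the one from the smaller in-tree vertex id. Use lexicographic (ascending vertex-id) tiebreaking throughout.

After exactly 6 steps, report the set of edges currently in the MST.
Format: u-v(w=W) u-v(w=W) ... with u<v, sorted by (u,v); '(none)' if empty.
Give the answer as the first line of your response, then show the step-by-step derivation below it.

0-7(w=7) 1-5(w=7) 2-4(w=13) 4-5(w=5) 5-6(w=7) 5-7(w=10)

step 1: add edge 5-6 (w=7); MST = {5-6(w=7)}
step 2: add edge 4-5 (w=5); MST = {4-5(w=5) 5-6(w=7)}
step 3: add edge 1-5 (w=7); MST = {1-5(w=7) 4-5(w=5) 5-6(w=7)}
step 4: add edge 5-7 (w=10); MST = {1-5(w=7) 4-5(w=5) 5-6(w=7) 5-7(w=10)}
step 5: add edge 0-7 (w=7); MST = {0-7(w=7) 1-5(w=7) 4-5(w=5) 5-6(w=7) 5-7(w=10)}
step 6: add edge 2-4 (w=13); MST = {0-7(w=7) 1-5(w=7) 2-4(w=13) 4-5(w=5) 5-6(w=7) 5-7(w=10)}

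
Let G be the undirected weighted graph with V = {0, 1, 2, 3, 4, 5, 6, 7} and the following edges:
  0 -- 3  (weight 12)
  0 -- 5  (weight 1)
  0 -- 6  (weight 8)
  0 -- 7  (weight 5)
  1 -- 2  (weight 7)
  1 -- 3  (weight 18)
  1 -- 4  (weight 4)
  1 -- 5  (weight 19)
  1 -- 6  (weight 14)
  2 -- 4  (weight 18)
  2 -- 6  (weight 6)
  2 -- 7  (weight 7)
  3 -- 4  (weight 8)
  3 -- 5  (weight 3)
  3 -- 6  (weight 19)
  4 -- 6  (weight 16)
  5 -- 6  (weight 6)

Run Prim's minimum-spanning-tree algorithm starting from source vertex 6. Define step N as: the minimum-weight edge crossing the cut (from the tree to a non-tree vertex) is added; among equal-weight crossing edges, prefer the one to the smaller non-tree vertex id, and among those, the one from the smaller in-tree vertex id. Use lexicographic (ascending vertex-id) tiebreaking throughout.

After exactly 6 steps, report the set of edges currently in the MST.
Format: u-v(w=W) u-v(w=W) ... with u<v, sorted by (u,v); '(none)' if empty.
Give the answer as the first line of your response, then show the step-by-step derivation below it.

0-5(w=1) 0-7(w=5) 1-2(w=7) 2-6(w=6) 3-5(w=3) 5-6(w=6)

step 1: add edge 2-6 (w=6); MST = {2-6(w=6)}
step 2: add edge 5-6 (w=6); MST = {2-6(w=6) 5-6(w=6)}
step 3: add edge 0-5 (w=1); MST = {0-5(w=1) 2-6(w=6) 5-6(w=6)}
step 4: add edge 3-5 (w=3); MST = {0-5(w=1) 2-6(w=6) 3-5(w=3) 5-6(w=6)}
step 5: add edge 0-7 (w=5); MST = {0-5(w=1) 0-7(w=5) 2-6(w=6) 3-5(w=3) 5-6(w=6)}
step 6: add edge 1-2 (w=7); MST = {0-5(w=1) 0-7(w=5) 1-2(w=7) 2-6(w=6) 3-5(w=3) 5-6(w=6)}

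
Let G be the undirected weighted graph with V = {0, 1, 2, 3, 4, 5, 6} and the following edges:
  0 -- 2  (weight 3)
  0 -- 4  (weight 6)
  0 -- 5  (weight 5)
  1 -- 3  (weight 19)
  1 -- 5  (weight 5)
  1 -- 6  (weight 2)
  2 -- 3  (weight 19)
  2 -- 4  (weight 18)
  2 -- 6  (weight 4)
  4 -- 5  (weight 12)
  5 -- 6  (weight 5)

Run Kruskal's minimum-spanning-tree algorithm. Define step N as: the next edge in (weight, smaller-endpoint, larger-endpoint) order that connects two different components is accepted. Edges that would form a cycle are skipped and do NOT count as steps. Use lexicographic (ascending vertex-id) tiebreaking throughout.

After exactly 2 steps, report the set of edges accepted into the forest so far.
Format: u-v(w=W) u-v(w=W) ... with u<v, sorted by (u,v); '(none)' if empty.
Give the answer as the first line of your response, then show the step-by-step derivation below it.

0-2(w=3) 1-6(w=2)

step 1: add edge 1-6 (w=2); MST = {1-6(w=2)}
step 2: add edge 0-2 (w=3); MST = {0-2(w=3) 1-6(w=2)}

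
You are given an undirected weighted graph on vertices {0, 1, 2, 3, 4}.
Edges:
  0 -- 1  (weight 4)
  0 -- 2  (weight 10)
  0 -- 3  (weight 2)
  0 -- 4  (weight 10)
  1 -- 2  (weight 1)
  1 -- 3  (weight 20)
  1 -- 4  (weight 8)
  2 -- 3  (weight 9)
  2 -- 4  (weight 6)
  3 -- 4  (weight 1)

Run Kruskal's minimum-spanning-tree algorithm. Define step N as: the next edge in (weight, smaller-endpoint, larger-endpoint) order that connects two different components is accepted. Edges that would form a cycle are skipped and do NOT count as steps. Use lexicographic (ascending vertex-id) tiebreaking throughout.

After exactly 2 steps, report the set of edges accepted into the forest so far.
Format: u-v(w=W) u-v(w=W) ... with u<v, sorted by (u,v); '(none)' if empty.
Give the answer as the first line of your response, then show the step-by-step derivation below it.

1-2(w=1) 3-4(w=1)

step 1: add edge 1-2 (w=1); MST = {1-2(w=1)}
step 2: add edge 3-4 (w=1); MST = {1-2(w=1) 3-4(w=1)}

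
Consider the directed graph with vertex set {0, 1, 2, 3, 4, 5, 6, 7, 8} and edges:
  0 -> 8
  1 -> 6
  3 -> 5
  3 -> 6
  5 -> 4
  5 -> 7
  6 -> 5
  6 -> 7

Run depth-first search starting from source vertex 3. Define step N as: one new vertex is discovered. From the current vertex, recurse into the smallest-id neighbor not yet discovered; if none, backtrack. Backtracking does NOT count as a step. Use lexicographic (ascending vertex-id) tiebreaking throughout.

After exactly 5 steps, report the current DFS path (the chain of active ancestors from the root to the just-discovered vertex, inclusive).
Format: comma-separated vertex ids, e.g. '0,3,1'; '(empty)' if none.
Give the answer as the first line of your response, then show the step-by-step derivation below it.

3,6

step 1: discover 3; path=3; order=3
step 2: discover 5; path=3>5; order=3,5
step 3: discover 4; path=3>5>4; order=3,5,4
step 4: discover 7; path=3>5>7; order=3,5,4,7
step 5: discover 6; path=3>6; order=3,5,4,7,6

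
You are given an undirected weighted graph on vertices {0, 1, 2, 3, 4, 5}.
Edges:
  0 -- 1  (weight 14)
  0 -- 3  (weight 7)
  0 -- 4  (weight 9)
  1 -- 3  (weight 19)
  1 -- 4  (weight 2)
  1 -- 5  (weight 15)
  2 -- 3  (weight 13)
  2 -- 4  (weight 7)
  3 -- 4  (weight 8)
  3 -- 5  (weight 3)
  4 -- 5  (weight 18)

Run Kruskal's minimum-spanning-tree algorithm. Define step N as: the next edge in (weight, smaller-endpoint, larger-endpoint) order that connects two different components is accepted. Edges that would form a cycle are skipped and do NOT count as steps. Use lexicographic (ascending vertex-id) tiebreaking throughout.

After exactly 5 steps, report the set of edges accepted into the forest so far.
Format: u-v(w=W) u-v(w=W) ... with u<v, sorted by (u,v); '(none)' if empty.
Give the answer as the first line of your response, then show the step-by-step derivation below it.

0-3(w=7) 1-4(w=2) 2-4(w=7) 3-4(w=8) 3-5(w=3)

step 1: add edge 1-4 (w=2); MST = {1-4(w=2)}
step 2: add edge 3-5 (w=3); MST = {1-4(w=2) 3-5(w=3)}
step 3: add edge 0-3 (w=7); MST = {0-3(w=7) 1-4(w=2) 3-5(w=3)}
step 4: add edge 2-4 (w=7); MST = {0-3(w=7) 1-4(w=2) 2-4(w=7) 3-5(w=3)}
step 5: add edge 3-4 (w=8); MST = {0-3(w=7) 1-4(w=2) 2-4(w=7) 3-4(w=8) 3-5(w=3)}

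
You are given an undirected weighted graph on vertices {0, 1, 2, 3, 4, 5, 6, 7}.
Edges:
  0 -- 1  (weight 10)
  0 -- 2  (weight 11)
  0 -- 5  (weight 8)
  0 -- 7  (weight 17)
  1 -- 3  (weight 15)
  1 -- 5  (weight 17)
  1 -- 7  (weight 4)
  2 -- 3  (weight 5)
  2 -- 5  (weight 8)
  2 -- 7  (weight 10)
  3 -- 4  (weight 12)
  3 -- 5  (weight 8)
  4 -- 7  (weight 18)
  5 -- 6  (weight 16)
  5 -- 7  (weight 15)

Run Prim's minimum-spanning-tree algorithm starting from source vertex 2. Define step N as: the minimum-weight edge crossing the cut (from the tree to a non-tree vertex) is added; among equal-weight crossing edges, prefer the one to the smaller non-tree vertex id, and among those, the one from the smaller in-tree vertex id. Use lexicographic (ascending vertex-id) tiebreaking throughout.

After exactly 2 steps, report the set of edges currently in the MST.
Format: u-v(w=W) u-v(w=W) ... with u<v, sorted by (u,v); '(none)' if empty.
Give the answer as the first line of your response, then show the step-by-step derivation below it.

2-3(w=5) 2-5(w=8)

step 1: add edge 2-3 (w=5); MST = {2-3(w=5)}
step 2: add edge 2-5 (w=8); MST = {2-3(w=5) 2-5(w=8)}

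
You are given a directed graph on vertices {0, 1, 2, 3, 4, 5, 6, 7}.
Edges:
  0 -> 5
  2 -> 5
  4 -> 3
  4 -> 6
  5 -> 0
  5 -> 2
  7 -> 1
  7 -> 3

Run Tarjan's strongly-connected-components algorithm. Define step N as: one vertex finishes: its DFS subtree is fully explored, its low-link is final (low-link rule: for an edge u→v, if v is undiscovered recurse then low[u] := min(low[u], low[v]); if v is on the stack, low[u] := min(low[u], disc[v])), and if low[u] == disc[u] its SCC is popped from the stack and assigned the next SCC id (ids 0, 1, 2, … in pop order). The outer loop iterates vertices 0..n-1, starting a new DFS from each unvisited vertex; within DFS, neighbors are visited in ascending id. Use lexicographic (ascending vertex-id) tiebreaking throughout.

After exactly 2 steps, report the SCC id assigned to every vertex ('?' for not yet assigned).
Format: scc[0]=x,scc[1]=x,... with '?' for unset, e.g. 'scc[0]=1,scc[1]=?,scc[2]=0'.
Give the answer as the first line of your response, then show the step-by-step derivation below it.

scc[0]=?,scc[1]=?,scc[2]=?,scc[3]=?,scc[4]=?,scc[5]=?,scc[6]=?,scc[7]=?

step 1: low=(low[0]=0,low[1]=?,low[2]=1,low[3]=?,low[4]=?,low[5]=0,low[6]=?,low[7]=?); scc=(scc[0]=?,scc[1]=?,scc[2]=?,scc[3]=?,scc[4]=?,scc[5]=?,scc[6]=?,scc[7]=?)
step 2: low=(low[0]=0,low[1]=?,low[2]=1,low[3]=?,low[4]=?,low[5]=0,low[6]=?,low[7]=?); scc=(scc[0]=?,scc[1]=?,scc[2]=?,scc[3]=?,scc[4]=?,scc[5]=?,scc[6]=?,scc[7]=?)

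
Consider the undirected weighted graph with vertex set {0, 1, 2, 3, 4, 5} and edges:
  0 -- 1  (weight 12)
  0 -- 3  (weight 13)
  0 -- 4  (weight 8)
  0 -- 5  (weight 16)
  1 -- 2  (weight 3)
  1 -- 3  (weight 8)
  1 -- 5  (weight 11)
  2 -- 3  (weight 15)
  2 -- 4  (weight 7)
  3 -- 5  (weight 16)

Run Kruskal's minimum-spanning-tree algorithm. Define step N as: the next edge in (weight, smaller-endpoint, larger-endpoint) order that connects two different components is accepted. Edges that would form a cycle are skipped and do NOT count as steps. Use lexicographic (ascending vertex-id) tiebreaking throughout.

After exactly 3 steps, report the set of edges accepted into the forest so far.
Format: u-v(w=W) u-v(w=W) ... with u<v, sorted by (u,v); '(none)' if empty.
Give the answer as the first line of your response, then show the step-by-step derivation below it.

0-4(w=8) 1-2(w=3) 2-4(w=7)

step 1: add edge 1-2 (w=3); MST = {1-2(w=3)}
step 2: add edge 2-4 (w=7); MST = {1-2(w=3) 2-4(w=7)}
step 3: add edge 0-4 (w=8); MST = {0-4(w=8) 1-2(w=3) 2-4(w=7)}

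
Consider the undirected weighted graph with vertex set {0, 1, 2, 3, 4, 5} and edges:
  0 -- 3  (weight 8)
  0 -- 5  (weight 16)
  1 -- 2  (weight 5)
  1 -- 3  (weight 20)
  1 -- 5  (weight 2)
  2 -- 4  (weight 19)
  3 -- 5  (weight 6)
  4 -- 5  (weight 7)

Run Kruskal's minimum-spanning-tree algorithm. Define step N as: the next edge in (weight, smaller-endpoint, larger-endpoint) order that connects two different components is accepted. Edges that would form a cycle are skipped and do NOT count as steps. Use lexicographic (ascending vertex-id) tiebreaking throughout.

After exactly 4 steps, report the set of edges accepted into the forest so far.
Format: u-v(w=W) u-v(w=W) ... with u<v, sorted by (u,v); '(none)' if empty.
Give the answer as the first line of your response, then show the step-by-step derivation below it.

1-2(w=5) 1-5(w=2) 3-5(w=6) 4-5(w=7)

step 1: add edge 1-5 (w=2); MST = {1-5(w=2)}
step 2: add edge 1-2 (w=5); MST = {1-2(w=5) 1-5(w=2)}
step 3: add edge 3-5 (w=6); MST = {1-2(w=5) 1-5(w=2) 3-5(w=6)}
step 4: add edge 4-5 (w=7); MST = {1-2(w=5) 1-5(w=2) 3-5(w=6) 4-5(w=7)}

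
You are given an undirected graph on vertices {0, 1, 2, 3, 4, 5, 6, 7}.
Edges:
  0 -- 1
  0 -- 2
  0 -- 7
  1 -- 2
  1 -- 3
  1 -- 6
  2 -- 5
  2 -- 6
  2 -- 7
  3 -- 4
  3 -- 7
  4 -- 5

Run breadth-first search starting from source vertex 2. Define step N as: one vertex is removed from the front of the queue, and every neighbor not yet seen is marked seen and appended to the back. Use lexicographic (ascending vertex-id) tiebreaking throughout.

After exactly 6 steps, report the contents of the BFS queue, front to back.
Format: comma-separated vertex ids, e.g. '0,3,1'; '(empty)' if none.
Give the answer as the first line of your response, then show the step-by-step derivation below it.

3,4

step 1: dequeue 2; queue=[0,1,5,6,7]; order=2
step 2: dequeue 0; queue=[1,5,6,7]; order=2,0
step 3: dequeue 1; queue=[5,6,7,3]; order=2,0,1
step 4: dequeue 5; queue=[6,7,3,4]; order=2,0,1,5
step 5: dequeue 6; queue=[7,3,4]; order=2,0,1,5,6
step 6: dequeue 7; queue=[3,4]; order=2,0,1,5,6,7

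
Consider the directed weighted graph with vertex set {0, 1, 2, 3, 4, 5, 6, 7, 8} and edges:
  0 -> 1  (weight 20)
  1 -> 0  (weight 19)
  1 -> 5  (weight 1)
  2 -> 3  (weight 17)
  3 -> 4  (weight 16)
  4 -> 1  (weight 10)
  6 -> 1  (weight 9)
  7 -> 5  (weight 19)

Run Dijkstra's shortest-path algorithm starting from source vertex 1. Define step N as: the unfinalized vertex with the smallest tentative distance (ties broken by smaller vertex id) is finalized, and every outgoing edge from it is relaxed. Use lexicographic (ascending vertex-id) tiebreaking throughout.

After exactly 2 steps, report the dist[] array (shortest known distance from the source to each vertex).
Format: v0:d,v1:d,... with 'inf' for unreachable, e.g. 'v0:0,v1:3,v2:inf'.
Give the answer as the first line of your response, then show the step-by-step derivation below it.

v0:19,v1:0,v2:inf,v3:inf,v4:inf,v5:1,v6:inf,v7:inf,v8:inf

step 1: dist = v0:19,v1:0,v2:inf,v3:inf,v4:inf,v5:1,v6:inf,v7:inf,v8:inf
step 2: dist = v0:19,v1:0,v2:inf,v3:inf,v4:inf,v5:1,v6:inf,v7:inf,v8:inf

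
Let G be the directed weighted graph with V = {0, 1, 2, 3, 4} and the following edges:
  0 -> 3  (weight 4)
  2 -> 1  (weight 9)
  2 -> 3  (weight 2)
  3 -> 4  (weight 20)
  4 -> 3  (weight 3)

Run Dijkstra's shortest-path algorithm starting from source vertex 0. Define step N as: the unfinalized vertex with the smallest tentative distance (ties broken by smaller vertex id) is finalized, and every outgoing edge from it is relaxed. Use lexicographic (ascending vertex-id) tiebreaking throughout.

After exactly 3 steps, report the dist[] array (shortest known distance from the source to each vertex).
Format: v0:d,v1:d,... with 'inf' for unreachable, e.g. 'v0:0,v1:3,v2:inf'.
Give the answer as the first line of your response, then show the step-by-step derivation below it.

v0:0,v1:inf,v2:inf,v3:4,v4:24

step 1: dist = v0:0,v1:inf,v2:inf,v3:4,v4:inf
step 2: dist = v0:0,v1:inf,v2:inf,v3:4,v4:24
step 3: dist = v0:0,v1:inf,v2:inf,v3:4,v4:24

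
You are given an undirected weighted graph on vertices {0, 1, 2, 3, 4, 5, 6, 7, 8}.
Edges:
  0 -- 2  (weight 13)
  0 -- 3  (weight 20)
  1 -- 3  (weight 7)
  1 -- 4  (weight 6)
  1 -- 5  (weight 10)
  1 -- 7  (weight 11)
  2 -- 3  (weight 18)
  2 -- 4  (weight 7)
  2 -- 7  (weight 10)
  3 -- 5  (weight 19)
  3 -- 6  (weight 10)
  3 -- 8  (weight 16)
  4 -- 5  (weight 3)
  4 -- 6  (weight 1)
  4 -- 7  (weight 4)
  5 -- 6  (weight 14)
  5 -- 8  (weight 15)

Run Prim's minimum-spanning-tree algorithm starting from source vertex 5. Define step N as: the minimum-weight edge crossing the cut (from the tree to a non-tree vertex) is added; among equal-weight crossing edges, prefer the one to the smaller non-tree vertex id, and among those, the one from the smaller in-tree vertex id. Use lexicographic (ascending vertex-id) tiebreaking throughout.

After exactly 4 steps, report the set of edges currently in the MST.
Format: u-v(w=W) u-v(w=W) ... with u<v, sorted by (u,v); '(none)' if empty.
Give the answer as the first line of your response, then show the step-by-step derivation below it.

1-4(w=6) 4-5(w=3) 4-6(w=1) 4-7(w=4)

step 1: add edge 4-5 (w=3); MST = {4-5(w=3)}
step 2: add edge 4-6 (w=1); MST = {4-5(w=3) 4-6(w=1)}
step 3: add edge 4-7 (w=4); MST = {4-5(w=3) 4-6(w=1) 4-7(w=4)}
step 4: add edge 1-4 (w=6); MST = {1-4(w=6) 4-5(w=3) 4-6(w=1) 4-7(w=4)}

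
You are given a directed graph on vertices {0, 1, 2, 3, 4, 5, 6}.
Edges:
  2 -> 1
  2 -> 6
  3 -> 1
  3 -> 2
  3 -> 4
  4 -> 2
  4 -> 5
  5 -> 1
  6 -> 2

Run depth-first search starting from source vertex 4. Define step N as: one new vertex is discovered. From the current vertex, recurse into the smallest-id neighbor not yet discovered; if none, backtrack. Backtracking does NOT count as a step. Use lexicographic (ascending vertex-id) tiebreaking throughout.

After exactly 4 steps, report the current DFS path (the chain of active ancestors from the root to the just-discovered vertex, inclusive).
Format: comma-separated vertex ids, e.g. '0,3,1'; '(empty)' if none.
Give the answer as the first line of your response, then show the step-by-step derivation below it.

4,2,6

step 1: discover 4; path=4; order=4
step 2: discover 2; path=4>2; order=4,2
step 3: discover 1; path=4>2>1; order=4,2,1
step 4: discover 6; path=4>2>6; order=4,2,1,6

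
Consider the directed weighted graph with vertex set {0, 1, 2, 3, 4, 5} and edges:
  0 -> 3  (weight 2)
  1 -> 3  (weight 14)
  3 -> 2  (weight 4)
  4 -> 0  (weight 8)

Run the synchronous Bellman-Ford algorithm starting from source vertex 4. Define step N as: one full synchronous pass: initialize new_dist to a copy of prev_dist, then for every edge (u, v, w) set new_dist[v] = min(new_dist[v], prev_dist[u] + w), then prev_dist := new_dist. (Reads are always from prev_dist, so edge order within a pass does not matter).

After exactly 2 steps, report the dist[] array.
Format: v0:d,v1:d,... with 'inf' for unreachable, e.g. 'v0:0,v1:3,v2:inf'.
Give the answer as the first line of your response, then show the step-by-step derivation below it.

v0:8,v1:inf,v2:inf,v3:10,v4:0,v5:inf

step 1: dist = v0:8,v1:inf,v2:inf,v3:inf,v4:0,v5:inf
step 2: dist = v0:8,v1:inf,v2:inf,v3:10,v4:0,v5:inf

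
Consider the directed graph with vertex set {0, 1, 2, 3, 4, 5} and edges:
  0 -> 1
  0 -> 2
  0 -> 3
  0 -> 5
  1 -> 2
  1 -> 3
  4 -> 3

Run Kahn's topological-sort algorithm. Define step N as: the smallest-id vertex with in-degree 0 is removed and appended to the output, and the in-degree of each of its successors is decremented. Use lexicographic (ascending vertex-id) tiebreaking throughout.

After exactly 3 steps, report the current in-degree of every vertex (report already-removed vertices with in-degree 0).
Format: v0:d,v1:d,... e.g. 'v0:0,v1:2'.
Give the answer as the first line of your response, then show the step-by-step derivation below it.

v0:0,v1:0,v2:0,v3:1,v4:0,v5:0

step 1: output 0; order=[0]; indeg=(0,0,1,2,0,0)
step 2: output 1; order=[0,1]; indeg=(0,0,0,1,0,0)
step 3: output 2; order=[0,1,2]; indeg=(0,0,0,1,0,0)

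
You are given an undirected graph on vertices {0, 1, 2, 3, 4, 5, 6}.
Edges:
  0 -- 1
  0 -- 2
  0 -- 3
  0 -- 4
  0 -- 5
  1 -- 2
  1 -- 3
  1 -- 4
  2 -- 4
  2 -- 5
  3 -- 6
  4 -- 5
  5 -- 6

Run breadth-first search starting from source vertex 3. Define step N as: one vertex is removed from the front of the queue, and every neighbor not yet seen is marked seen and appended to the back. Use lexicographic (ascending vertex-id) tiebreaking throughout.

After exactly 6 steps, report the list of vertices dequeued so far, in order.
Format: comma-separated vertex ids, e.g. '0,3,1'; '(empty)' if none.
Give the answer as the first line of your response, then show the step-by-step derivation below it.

3,0,1,6,2,4

step 1: dequeue 3; queue=[0,1,6]; order=3
step 2: dequeue 0; queue=[1,6,2,4,5]; order=3,0
step 3: dequeue 1; queue=[6,2,4,5]; order=3,0,1
step 4: dequeue 6; queue=[2,4,5]; order=3,0,1,6
step 5: dequeue 2; queue=[4,5]; order=3,0,1,6,2
step 6: dequeue 4; queue=[5]; order=3,0,1,6,2,4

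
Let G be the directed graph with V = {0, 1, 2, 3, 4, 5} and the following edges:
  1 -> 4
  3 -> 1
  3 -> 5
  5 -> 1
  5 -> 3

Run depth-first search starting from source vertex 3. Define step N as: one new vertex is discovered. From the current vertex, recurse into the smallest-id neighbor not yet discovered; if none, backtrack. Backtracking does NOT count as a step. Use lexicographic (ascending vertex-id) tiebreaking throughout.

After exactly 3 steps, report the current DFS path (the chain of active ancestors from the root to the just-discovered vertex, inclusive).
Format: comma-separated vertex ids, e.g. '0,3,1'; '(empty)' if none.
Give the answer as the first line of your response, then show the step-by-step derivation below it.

3,1,4

step 1: discover 3; path=3; order=3
step 2: discover 1; path=3>1; order=3,1
step 3: discover 4; path=3>1>4; order=3,1,4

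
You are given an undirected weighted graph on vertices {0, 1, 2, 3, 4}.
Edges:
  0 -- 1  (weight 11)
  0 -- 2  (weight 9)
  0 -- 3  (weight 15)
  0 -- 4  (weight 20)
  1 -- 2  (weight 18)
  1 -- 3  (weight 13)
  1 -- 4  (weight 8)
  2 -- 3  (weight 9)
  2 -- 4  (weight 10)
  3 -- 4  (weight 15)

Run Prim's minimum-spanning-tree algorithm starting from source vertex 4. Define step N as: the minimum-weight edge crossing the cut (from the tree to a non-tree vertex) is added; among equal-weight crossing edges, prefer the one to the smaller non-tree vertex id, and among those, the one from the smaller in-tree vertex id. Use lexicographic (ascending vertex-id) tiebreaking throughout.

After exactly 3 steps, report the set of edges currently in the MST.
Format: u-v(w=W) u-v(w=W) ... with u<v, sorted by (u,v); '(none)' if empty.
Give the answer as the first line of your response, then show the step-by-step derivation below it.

0-2(w=9) 1-4(w=8) 2-4(w=10)

step 1: add edge 1-4 (w=8); MST = {1-4(w=8)}
step 2: add edge 2-4 (w=10); MST = {1-4(w=8) 2-4(w=10)}
step 3: add edge 0-2 (w=9); MST = {0-2(w=9) 1-4(w=8) 2-4(w=10)}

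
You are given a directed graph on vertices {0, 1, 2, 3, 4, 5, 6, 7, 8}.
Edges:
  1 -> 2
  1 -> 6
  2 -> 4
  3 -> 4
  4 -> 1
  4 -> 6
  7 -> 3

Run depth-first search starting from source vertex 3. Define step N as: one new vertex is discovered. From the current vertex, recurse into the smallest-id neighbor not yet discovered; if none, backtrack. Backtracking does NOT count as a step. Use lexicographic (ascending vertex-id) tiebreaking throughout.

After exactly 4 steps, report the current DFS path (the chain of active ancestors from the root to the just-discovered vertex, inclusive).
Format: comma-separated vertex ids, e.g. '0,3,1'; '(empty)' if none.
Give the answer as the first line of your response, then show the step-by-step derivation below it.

3,4,1,2

step 1: discover 3; path=3; order=3
step 2: discover 4; path=3>4; order=3,4
step 3: discover 1; path=3>4>1; order=3,4,1
step 4: discover 2; path=3>4>1>2; order=3,4,1,2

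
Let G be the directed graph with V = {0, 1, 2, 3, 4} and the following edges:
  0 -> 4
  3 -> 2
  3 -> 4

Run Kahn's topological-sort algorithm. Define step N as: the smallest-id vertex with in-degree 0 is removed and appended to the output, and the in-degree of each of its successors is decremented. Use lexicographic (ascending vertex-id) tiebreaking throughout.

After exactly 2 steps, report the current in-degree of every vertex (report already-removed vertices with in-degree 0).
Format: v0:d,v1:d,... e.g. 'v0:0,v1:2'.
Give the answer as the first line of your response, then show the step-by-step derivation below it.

v0:0,v1:0,v2:1,v3:0,v4:1

step 1: output 0; order=[0]; indeg=(0,0,1,0,1)
step 2: output 1; order=[0,1]; indeg=(0,0,1,0,1)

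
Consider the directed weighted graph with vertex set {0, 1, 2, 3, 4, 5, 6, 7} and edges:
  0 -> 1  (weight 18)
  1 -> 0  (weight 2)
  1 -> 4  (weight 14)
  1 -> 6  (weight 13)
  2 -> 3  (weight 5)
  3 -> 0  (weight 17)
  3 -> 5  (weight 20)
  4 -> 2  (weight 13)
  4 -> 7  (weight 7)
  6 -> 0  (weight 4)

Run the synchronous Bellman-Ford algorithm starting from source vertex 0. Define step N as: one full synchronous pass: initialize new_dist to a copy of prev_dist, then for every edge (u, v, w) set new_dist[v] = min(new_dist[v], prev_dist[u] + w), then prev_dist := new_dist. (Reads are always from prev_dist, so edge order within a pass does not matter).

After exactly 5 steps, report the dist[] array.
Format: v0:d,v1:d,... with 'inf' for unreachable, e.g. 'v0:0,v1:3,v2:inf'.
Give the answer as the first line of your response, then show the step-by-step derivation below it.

v0:0,v1:18,v2:45,v3:50,v4:32,v5:70,v6:31,v7:39

step 1: dist = v0:0,v1:18,v2:inf,v3:inf,v4:inf,v5:inf,v6:inf,v7:inf
step 2: dist = v0:0,v1:18,v2:inf,v3:inf,v4:32,v5:inf,v6:31,v7:inf
step 3: dist = v0:0,v1:18,v2:45,v3:inf,v4:32,v5:inf,v6:31,v7:39
step 4: dist = v0:0,v1:18,v2:45,v3:50,v4:32,v5:inf,v6:31,v7:39
step 5: dist = v0:0,v1:18,v2:45,v3:50,v4:32,v5:70,v6:31,v7:39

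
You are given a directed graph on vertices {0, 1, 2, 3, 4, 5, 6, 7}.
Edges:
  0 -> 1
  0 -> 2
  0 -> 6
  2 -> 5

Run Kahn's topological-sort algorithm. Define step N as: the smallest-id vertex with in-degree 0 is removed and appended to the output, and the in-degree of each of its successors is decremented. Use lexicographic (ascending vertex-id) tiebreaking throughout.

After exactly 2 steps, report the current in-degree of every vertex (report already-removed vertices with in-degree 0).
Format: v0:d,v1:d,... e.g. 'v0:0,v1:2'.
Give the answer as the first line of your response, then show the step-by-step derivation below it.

v0:0,v1:0,v2:0,v3:0,v4:0,v5:1,v6:0,v7:0

step 1: output 0; order=[0]; indeg=(0,0,0,0,0,1,0,0)
step 2: output 1; order=[0,1]; indeg=(0,0,0,0,0,1,0,0)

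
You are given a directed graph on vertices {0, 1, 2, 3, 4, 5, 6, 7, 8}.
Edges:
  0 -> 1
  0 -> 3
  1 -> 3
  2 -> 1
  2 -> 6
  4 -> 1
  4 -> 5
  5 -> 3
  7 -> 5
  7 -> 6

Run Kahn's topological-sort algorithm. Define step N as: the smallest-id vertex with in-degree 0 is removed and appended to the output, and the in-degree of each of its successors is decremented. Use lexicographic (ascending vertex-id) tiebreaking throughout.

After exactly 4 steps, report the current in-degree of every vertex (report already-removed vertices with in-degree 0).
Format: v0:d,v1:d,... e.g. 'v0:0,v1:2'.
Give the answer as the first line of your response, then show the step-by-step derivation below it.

v0:0,v1:0,v2:0,v3:1,v4:0,v5:1,v6:1,v7:0,v8:0

step 1: output 0; order=[0]; indeg=(0,2,0,2,0,2,2,0,0)
step 2: output 2; order=[0,2]; indeg=(0,1,0,2,0,2,1,0,0)
step 3: output 4; order=[0,2,4]; indeg=(0,0,0,2,0,1,1,0,0)
step 4: output 1; order=[0,2,4,1]; indeg=(0,0,0,1,0,1,1,0,0)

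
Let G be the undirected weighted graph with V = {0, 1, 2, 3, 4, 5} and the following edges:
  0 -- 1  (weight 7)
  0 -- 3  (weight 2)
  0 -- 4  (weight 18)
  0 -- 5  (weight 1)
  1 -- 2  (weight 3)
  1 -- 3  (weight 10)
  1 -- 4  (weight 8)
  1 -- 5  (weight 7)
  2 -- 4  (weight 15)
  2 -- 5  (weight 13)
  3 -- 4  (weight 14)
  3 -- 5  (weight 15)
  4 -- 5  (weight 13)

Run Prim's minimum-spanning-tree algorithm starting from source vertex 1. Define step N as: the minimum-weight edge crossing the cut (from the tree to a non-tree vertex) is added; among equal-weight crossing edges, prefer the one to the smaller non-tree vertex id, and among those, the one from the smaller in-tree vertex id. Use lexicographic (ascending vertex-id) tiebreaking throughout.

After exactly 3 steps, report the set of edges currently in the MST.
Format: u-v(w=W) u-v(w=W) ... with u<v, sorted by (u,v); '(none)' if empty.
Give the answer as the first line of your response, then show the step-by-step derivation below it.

0-1(w=7) 0-5(w=1) 1-2(w=3)

step 1: add edge 1-2 (w=3); MST = {1-2(w=3)}
step 2: add edge 0-1 (w=7); MST = {0-1(w=7) 1-2(w=3)}
step 3: add edge 0-5 (w=1); MST = {0-1(w=7) 0-5(w=1) 1-2(w=3)}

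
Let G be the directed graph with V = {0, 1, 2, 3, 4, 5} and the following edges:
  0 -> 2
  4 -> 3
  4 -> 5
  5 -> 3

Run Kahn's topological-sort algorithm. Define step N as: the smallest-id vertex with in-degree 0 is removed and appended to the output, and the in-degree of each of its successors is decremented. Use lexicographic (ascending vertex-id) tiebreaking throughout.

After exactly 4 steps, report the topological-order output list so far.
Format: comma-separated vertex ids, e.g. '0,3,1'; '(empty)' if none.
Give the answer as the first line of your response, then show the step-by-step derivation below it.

0,1,2,4

step 1: output 0; order=[0]; indeg=(0,0,0,2,0,1)
step 2: output 1; order=[0,1]; indeg=(0,0,0,2,0,1)
step 3: output 2; order=[0,1,2]; indeg=(0,0,0,2,0,1)
step 4: output 4; order=[0,1,2,4]; indeg=(0,0,0,1,0,0)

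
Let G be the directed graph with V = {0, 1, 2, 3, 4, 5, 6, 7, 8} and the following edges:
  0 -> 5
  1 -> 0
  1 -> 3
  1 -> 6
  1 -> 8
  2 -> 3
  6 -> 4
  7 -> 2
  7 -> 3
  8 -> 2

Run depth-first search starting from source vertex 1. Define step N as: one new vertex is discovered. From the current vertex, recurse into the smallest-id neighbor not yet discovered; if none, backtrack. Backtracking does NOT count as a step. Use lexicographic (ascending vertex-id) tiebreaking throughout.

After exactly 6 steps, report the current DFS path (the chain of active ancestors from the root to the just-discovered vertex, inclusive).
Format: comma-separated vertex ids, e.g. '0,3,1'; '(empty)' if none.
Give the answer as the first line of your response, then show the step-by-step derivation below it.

1,6,4

step 1: discover 1; path=1; order=1
step 2: discover 0; path=1>0; order=1,0
step 3: discover 5; path=1>0>5; order=1,0,5
step 4: discover 3; path=1>3; order=1,0,5,3
step 5: discover 6; path=1>6; order=1,0,5,3,6
step 6: discover 4; path=1>6>4; order=1,0,5,3,6,4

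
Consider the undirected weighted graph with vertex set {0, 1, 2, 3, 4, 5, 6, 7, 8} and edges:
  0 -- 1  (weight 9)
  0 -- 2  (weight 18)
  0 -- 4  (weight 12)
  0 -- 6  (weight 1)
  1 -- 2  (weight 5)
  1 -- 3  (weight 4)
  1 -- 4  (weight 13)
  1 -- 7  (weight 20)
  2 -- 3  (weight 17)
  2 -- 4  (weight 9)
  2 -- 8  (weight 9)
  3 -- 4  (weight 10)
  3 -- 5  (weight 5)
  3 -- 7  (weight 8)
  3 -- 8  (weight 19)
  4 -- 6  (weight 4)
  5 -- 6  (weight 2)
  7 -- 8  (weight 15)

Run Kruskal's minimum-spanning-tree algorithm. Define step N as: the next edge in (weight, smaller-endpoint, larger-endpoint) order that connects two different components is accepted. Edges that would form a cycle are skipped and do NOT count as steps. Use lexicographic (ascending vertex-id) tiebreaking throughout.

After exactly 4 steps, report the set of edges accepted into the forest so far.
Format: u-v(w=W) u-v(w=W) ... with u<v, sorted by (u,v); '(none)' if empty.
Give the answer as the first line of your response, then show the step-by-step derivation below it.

0-6(w=1) 1-3(w=4) 4-6(w=4) 5-6(w=2)

step 1: add edge 0-6 (w=1); MST = {0-6(w=1)}
step 2: add edge 5-6 (w=2); MST = {0-6(w=1) 5-6(w=2)}
step 3: add edge 1-3 (w=4); MST = {0-6(w=1) 1-3(w=4) 5-6(w=2)}
step 4: add edge 4-6 (w=4); MST = {0-6(w=1) 1-3(w=4) 4-6(w=4) 5-6(w=2)}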